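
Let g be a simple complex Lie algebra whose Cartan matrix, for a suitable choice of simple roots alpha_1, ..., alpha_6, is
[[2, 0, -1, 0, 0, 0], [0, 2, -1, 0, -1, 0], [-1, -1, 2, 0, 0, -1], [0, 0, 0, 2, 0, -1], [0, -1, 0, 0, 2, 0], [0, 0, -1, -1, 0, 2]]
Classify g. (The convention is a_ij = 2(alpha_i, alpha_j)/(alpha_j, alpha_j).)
E6

The matrix has rank 6 with 2's on the diagonal. Reading the off-diagonal entries as Dynkin edges (a single edge where a_ij = a_ji = -1; a double or triple edge where a_ij * a_ji = 2 or 3), the diagram is a chain of 5 nodes with one extra node attached to the third node from one end (E_6). One simple-root ordering that puts it in standard form is (alpha_5, alpha_1, alpha_2, alpha_3, alpha_6, alpha_4). So the algebra is type E_6.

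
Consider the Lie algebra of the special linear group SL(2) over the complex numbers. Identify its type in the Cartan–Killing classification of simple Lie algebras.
A_1

This is sl(2), which has dimension 2^2 - 1 = 3 and rank 2 - 1 = 1 (a Cartan subalgebra is the diagonal traceless matrices). In the classification of classical Lie algebras, the special linear algebra sl(n+1) has type A_n; here n = 1, so the Dynkin diagram is a chain of 1 nodes with single edges (A_1). Hence the type is A_1.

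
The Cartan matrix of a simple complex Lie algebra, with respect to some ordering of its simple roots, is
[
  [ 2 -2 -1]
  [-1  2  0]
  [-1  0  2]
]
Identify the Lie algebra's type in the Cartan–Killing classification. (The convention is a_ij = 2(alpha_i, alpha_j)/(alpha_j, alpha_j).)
The matrix has rank 3 with 2's on the diagonal. Reading the off-diagonal entries as Dynkin edges (a single edge where a_ij = a_ji = -1; a double or triple edge where a_ij * a_ji = 2 or 3), the diagram is a chain of 3 nodes with a double edge at one end; the terminal node there is the unique short simple root (B_3). One simple-root ordering that puts it in standard form is (alpha_3, alpha_1, alpha_2). So the algebra is type B_3, i.e. so(7).

type B_3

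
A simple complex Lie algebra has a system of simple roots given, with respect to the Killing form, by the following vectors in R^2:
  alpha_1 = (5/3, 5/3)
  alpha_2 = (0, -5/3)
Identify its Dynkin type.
B2

Compute the Cartan integers a_ij = 2(alpha_i, alpha_j)/(alpha_j, alpha_j); the resulting 2x2 Cartan matrix is
[[2, -2], [-1, 2]].
The roots have two lengths (squared-length ratio 2:1); the short ones are alpha_{2}. The associated Dynkin diagram is a chain of 2 nodes with a double edge at one end; the terminal node there is the unique short simple root (B_2), so the type is B_2 (the algebra so(5)).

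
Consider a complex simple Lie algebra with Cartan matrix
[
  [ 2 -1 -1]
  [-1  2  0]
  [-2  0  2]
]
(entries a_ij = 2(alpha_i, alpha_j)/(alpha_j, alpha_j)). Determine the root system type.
C_3 (sp(6))

The matrix has rank 3 with 2's on the diagonal. Reading the off-diagonal entries as Dynkin edges (a single edge where a_ij = a_ji = -1; a double or triple edge where a_ij * a_ji = 2 or 3), the diagram is a chain of 3 nodes with a double edge at one end; the terminal node there is the unique long simple root (C_3). One simple-root ordering that puts it in standard form is (alpha_2, alpha_1, alpha_3). So the algebra is type C_3, i.e. sp(6).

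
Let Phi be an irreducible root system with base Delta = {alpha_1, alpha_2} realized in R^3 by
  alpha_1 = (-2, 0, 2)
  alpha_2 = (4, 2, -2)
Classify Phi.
G2

Compute the Cartan integers a_ij = 2(alpha_i, alpha_j)/(alpha_j, alpha_j); the resulting 2x2 Cartan matrix is
[[2, -1], [-3, 2]].
The roots have two lengths (squared-length ratio 3:1); the short ones are alpha_{1}. The associated Dynkin diagram is two nodes joined by a triple edge (G_2), so the type is G_2.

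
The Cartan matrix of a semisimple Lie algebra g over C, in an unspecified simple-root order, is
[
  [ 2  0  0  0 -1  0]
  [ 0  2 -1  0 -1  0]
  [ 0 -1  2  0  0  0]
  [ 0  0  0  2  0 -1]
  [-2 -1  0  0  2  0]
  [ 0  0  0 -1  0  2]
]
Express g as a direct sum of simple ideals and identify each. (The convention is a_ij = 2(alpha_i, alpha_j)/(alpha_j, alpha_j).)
The diagram associated to this matrix has two connected components: the simple roots {alpha_4, alpha_6} form a chain of 2 nodes with single edges (A_2), and {alpha_1, alpha_2, alpha_3, alpha_5} form a chain of 4 nodes with a double edge at one end; the terminal node there is the unique short simple root (B_4). A semisimple Lie algebra decomposes uniquely as the direct sum of simple ideals, one per connected component of its Dynkin diagram, so g ≅ A_2 ⊕ B_4 (dimension 8 + 36 = 44).

A2 + B4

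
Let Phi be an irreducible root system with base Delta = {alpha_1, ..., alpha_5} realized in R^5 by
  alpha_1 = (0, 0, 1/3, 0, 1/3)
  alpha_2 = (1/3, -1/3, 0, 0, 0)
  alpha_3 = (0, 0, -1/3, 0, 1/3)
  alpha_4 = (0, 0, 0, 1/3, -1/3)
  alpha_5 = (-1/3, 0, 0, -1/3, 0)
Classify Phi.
D_5

Compute the Cartan integers a_ij = 2(alpha_i, alpha_j)/(alpha_j, alpha_j); the resulting 5x5 Cartan matrix is
[[2, 0, 0, -1, 0], [0, 2, 0, 0, -1], [0, 0, 2, -1, 0], [-1, 0, -1, 2, -1], [0, -1, 0, -1, 2]].
All simple roots have the same length, so the diagram is simply laced. The associated Dynkin diagram is a chain of 3 nodes with a fork of two nodes at one end (D_5), so the type is D_5 (the algebra so(10)).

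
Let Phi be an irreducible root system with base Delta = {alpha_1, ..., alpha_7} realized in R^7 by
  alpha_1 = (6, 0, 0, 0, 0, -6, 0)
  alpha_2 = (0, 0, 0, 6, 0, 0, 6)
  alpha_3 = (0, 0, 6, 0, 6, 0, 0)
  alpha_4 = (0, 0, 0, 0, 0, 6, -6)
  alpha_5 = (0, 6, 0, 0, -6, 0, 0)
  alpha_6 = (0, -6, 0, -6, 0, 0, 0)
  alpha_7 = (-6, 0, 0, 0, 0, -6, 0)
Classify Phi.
D_7 (so(14))

Compute the Cartan integers a_ij = 2(alpha_i, alpha_j)/(alpha_j, alpha_j); the resulting 7x7 Cartan matrix is
[[2, 0, 0, -1, 0, 0, 0], [0, 2, 0, -1, 0, -1, 0], [0, 0, 2, 0, -1, 0, 0], [-1, -1, 0, 2, 0, 0, -1], [0, 0, -1, 0, 2, -1, 0], [0, -1, 0, 0, -1, 2, 0], [0, 0, 0, -1, 0, 0, 2]].
All simple roots have the same length, so the diagram is simply laced. The associated Dynkin diagram is a chain of 5 nodes with a fork of two nodes at one end (D_7), so the type is D_7 (the algebra so(14)).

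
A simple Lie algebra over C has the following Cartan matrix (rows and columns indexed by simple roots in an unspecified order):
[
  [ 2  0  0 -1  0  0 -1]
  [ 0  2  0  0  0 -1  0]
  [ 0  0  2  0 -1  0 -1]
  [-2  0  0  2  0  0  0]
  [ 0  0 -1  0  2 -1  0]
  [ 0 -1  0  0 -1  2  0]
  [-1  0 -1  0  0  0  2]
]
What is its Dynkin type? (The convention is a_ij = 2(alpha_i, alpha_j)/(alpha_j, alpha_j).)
type C_7

The matrix has rank 7 with 2's on the diagonal. Reading the off-diagonal entries as Dynkin edges (a single edge where a_ij = a_ji = -1; a double or triple edge where a_ij * a_ji = 2 or 3), the diagram is a chain of 7 nodes with a double edge at one end; the terminal node there is the unique long simple root (C_7). One simple-root ordering that puts it in standard form is (alpha_2, alpha_6, alpha_5, alpha_3, alpha_7, alpha_1, alpha_4). So the algebra is type C_7, i.e. sp(14).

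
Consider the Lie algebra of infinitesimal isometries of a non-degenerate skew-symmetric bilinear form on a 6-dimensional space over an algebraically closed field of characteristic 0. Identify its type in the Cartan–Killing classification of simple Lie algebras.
This is sp(6), which has dimension 6(6+1)/2 = 21 and rank 6/2 = 3. In the classification of classical Lie algebras, the symplectic algebra sp(2n) has type C_n; here n = 3, so the Dynkin diagram is a chain of 3 nodes with a double edge at one end; the terminal node there is the unique long simple root (C_3). Hence the type is C_3.

C3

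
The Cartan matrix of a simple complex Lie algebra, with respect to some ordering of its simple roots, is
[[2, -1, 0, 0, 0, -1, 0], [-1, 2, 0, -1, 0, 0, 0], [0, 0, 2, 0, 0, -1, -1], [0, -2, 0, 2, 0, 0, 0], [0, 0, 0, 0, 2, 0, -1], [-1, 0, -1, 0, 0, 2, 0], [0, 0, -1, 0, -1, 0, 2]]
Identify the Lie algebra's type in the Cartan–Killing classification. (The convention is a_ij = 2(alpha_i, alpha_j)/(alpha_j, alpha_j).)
C_7 (sp(14))

The matrix has rank 7 with 2's on the diagonal. Reading the off-diagonal entries as Dynkin edges (a single edge where a_ij = a_ji = -1; a double or triple edge where a_ij * a_ji = 2 or 3), the diagram is a chain of 7 nodes with a double edge at one end; the terminal node there is the unique long simple root (C_7). One simple-root ordering that puts it in standard form is (alpha_5, alpha_7, alpha_3, alpha_6, alpha_1, alpha_2, alpha_4). So the algebra is type C_7, i.e. sp(14).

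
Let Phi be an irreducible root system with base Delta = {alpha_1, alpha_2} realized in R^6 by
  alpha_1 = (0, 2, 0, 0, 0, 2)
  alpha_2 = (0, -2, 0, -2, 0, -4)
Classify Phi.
Compute the Cartan integers a_ij = 2(alpha_i, alpha_j)/(alpha_j, alpha_j); the resulting 2x2 Cartan matrix is
[[2, -1], [-3, 2]].
The roots have two lengths (squared-length ratio 3:1); the short ones are alpha_{1}. The associated Dynkin diagram is two nodes joined by a triple edge (G_2), so the type is G_2.

G2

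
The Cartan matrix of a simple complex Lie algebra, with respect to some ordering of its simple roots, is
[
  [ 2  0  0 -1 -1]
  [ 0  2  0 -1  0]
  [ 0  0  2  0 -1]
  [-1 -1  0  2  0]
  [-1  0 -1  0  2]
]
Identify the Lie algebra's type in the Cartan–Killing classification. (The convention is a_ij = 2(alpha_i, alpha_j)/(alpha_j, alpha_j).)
The matrix has rank 5 with 2's on the diagonal. Reading the off-diagonal entries as Dynkin edges (a single edge where a_ij = a_ji = -1; a double or triple edge where a_ij * a_ji = 2 or 3), the diagram is a chain of 5 nodes with single edges (A_5). One simple-root ordering that puts it in standard form is (alpha_2, alpha_4, alpha_1, alpha_5, alpha_3). So the algebra is type A_5, i.e. sl(6).

A_5 (sl(6))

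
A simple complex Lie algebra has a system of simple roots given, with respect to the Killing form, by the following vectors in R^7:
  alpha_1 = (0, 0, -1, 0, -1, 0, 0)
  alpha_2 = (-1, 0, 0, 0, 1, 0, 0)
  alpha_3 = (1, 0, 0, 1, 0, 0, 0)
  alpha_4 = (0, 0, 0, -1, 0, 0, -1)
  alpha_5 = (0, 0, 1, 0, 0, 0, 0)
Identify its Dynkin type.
B_5 (so(11))

Compute the Cartan integers a_ij = 2(alpha_i, alpha_j)/(alpha_j, alpha_j); the resulting 5x5 Cartan matrix is
[[2, -1, 0, 0, -2], [-1, 2, -1, 0, 0], [0, -1, 2, -1, 0], [0, 0, -1, 2, 0], [-1, 0, 0, 0, 2]].
The roots have two lengths (squared-length ratio 2:1); the short ones are alpha_{5}. The associated Dynkin diagram is a chain of 5 nodes with a double edge at one end; the terminal node there is the unique short simple root (B_5), so the type is B_5 (the algebra so(11)).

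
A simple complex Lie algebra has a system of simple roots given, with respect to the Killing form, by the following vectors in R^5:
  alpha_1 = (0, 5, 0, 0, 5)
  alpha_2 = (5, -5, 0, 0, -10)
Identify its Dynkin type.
Compute the Cartan integers a_ij = 2(alpha_i, alpha_j)/(alpha_j, alpha_j); the resulting 2x2 Cartan matrix is
[[2, -1], [-3, 2]].
The roots have two lengths (squared-length ratio 3:1); the short ones are alpha_{1}. The associated Dynkin diagram is two nodes joined by a triple edge (G_2), so the type is G_2.

type G_2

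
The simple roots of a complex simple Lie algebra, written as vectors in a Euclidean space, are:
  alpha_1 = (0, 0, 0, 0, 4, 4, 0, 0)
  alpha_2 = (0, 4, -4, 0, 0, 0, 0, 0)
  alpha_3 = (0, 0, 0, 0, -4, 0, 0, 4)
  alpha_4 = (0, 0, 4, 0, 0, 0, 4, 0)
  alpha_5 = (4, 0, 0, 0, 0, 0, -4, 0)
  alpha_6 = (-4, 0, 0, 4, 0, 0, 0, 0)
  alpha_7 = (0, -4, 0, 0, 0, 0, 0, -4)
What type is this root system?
A7

Compute the Cartan integers a_ij = 2(alpha_i, alpha_j)/(alpha_j, alpha_j); the resulting 7x7 Cartan matrix is
[[2, 0, -1, 0, 0, 0, 0], [0, 2, 0, -1, 0, 0, -1], [-1, 0, 2, 0, 0, 0, -1], [0, -1, 0, 2, -1, 0, 0], [0, 0, 0, -1, 2, -1, 0], [0, 0, 0, 0, -1, 2, 0], [0, -1, -1, 0, 0, 0, 2]].
All simple roots have the same length, so the diagram is simply laced. The associated Dynkin diagram is a chain of 7 nodes with single edges (A_7), so the type is A_7 (the algebra sl(8)).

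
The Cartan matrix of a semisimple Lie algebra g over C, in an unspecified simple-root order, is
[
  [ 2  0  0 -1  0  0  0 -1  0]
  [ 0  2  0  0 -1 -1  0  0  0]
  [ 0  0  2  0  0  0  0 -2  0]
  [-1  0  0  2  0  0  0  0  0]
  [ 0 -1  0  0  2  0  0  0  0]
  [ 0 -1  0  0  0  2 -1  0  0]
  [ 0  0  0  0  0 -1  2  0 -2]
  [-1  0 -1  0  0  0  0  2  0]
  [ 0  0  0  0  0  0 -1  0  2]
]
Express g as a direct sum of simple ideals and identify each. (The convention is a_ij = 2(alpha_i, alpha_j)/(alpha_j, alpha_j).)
B5 ⊕ C4

The diagram associated to this matrix has two connected components: the simple roots {alpha_2, alpha_5, alpha_6, alpha_7, alpha_9} form a chain of 5 nodes with a double edge at one end; the terminal node there is the unique short simple root (B_5), and {alpha_1, alpha_3, alpha_4, alpha_8} form a chain of 4 nodes with a double edge at one end; the terminal node there is the unique long simple root (C_4). A semisimple Lie algebra decomposes uniquely as the direct sum of simple ideals, one per connected component of its Dynkin diagram, so g ≅ B_5 ⊕ C_4 (dimension 55 + 36 = 91).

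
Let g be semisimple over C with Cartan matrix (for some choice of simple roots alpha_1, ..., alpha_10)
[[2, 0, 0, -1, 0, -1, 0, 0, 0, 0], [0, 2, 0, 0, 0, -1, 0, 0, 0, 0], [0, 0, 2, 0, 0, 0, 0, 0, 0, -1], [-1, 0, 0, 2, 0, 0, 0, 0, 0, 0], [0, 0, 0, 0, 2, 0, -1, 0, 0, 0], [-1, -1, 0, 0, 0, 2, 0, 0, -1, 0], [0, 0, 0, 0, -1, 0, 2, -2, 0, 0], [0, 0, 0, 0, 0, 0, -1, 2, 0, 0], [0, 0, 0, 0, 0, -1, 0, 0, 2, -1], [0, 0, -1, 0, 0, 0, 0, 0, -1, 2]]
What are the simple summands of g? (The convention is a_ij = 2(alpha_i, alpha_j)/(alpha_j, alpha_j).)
B_3 + E_7

The diagram associated to this matrix has two connected components: the simple roots {alpha_5, alpha_7, alpha_8} form a chain of 3 nodes with a double edge at one end; the terminal node there is the unique short simple root (B_3), and {alpha_1, alpha_2, alpha_3, alpha_4, alpha_6, alpha_9, alpha_10} form a chain of 6 nodes with one extra node attached to the third node from one end (E_7). A semisimple Lie algebra decomposes uniquely as the direct sum of simple ideals, one per connected component of its Dynkin diagram, so g ≅ B_3 ⊕ E_7 (dimension 21 + 133 = 154).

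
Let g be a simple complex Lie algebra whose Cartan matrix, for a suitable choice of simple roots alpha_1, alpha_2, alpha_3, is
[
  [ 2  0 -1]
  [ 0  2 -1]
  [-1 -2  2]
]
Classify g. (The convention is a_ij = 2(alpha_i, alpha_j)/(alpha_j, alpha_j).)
B_3 (so(7))

The matrix has rank 3 with 2's on the diagonal. Reading the off-diagonal entries as Dynkin edges (a single edge where a_ij = a_ji = -1; a double or triple edge where a_ij * a_ji = 2 or 3), the diagram is a chain of 3 nodes with a double edge at one end; the terminal node there is the unique short simple root (B_3). One simple-root ordering that puts it in standard form is (alpha_1, alpha_3, alpha_2). So the algebra is type B_3, i.e. so(7).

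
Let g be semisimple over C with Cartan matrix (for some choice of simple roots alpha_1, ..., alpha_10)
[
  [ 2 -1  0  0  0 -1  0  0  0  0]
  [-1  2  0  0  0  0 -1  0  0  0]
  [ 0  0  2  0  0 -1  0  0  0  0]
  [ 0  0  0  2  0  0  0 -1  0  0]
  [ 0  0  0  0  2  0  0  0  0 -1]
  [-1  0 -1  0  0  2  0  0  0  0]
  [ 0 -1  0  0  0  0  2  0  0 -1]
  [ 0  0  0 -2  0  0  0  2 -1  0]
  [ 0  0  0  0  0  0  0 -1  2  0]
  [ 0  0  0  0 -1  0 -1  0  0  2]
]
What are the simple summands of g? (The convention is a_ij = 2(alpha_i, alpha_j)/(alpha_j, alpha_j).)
The diagram associated to this matrix has two connected components: the simple roots {alpha_1, alpha_2, alpha_3, alpha_5, alpha_6, alpha_7, alpha_10} form a chain of 7 nodes with single edges (A_7), and {alpha_4, alpha_8, alpha_9} form a chain of 3 nodes with a double edge at one end; the terminal node there is the unique short simple root (B_3). A semisimple Lie algebra decomposes uniquely as the direct sum of simple ideals, one per connected component of its Dynkin diagram, so g ≅ A_7 ⊕ B_3 (dimension 63 + 21 = 84).

A_7 (sl(8)) + B_3 (so(7))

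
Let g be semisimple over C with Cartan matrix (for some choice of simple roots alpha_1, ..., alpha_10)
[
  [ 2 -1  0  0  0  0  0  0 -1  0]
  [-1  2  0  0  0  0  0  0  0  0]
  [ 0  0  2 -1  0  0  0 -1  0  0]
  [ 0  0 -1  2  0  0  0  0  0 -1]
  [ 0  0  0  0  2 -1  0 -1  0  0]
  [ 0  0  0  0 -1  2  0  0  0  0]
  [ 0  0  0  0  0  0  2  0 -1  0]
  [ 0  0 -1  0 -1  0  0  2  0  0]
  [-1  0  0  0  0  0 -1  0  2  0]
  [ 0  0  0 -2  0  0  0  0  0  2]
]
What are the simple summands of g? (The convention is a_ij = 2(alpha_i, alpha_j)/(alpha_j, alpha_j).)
The diagram associated to this matrix has two connected components: the simple roots {alpha_1, alpha_2, alpha_7, alpha_9} form a chain of 4 nodes with single edges (A_4), and {alpha_3, alpha_4, alpha_5, alpha_6, alpha_8, alpha_10} form a chain of 6 nodes with a double edge at one end; the terminal node there is the unique long simple root (C_6). A semisimple Lie algebra decomposes uniquely as the direct sum of simple ideals, one per connected component of its Dynkin diagram, so g ≅ A_4 ⊕ C_6 (dimension 24 + 78 = 102).

A_4 ⊕ C_6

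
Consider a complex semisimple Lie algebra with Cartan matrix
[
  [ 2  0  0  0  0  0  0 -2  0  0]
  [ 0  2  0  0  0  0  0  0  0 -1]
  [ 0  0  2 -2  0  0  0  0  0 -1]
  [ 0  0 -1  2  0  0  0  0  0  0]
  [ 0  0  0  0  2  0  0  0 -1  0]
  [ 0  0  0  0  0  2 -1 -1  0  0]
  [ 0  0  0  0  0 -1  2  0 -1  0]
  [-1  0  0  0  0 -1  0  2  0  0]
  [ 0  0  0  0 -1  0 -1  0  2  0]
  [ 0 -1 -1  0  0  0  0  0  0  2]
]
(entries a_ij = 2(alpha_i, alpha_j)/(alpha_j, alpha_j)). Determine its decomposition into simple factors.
B_4 (so(9)) ⊕ C_6 (sp(12))

The diagram associated to this matrix has two connected components: the simple roots {alpha_2, alpha_3, alpha_4, alpha_10} form a chain of 4 nodes with a double edge at one end; the terminal node there is the unique short simple root (B_4), and {alpha_1, alpha_5, alpha_6, alpha_7, alpha_8, alpha_9} form a chain of 6 nodes with a double edge at one end; the terminal node there is the unique long simple root (C_6). A semisimple Lie algebra decomposes uniquely as the direct sum of simple ideals, one per connected component of its Dynkin diagram, so g ≅ B_4 ⊕ C_6 (dimension 36 + 78 = 114).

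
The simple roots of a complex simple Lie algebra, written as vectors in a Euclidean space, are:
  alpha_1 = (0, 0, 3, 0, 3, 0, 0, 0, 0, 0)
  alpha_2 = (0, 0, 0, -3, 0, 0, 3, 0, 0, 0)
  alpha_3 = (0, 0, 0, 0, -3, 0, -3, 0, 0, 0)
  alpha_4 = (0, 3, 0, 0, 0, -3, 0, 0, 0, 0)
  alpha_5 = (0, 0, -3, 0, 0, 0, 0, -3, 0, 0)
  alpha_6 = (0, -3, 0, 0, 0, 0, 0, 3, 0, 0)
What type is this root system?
A6

Compute the Cartan integers a_ij = 2(alpha_i, alpha_j)/(alpha_j, alpha_j); the resulting 6x6 Cartan matrix is
[[2, 0, -1, 0, -1, 0], [0, 2, -1, 0, 0, 0], [-1, -1, 2, 0, 0, 0], [0, 0, 0, 2, 0, -1], [-1, 0, 0, 0, 2, -1], [0, 0, 0, -1, -1, 2]].
All simple roots have the same length, so the diagram is simply laced. The associated Dynkin diagram is a chain of 6 nodes with single edges (A_6), so the type is A_6 (the algebra sl(7)).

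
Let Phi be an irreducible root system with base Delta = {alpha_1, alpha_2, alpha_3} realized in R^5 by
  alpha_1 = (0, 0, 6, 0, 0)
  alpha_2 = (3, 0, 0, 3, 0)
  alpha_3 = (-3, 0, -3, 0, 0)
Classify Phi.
C_3

Compute the Cartan integers a_ij = 2(alpha_i, alpha_j)/(alpha_j, alpha_j); the resulting 3x3 Cartan matrix is
[[2, 0, -2], [0, 2, -1], [-1, -1, 2]].
The roots have two lengths (squared-length ratio 2:1); the short ones are alpha_{2,3}. The associated Dynkin diagram is a chain of 3 nodes with a double edge at one end; the terminal node there is the unique long simple root (C_3), so the type is C_3 (the algebra sp(6)).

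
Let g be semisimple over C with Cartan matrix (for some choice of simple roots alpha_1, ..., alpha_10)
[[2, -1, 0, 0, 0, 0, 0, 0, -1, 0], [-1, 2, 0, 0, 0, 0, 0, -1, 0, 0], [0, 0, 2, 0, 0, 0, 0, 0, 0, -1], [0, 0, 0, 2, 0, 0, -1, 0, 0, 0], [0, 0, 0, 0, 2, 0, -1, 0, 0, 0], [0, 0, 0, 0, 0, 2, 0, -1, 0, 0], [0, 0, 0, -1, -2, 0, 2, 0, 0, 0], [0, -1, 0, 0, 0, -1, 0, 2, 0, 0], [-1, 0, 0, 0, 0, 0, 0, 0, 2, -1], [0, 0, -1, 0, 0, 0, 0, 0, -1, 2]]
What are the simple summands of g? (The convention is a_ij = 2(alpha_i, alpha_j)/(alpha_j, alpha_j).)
The diagram associated to this matrix has two connected components: the simple roots {alpha_1, alpha_2, alpha_3, alpha_6, alpha_8, alpha_9, alpha_10} form a chain of 7 nodes with single edges (A_7), and {alpha_4, alpha_5, alpha_7} form a chain of 3 nodes with a double edge at one end; the terminal node there is the unique short simple root (B_3). A semisimple Lie algebra decomposes uniquely as the direct sum of simple ideals, one per connected component of its Dynkin diagram, so g ≅ A_7 ⊕ B_3 (dimension 63 + 21 = 84).

A_7 (sl(8)) ⊕ B_3 (so(7))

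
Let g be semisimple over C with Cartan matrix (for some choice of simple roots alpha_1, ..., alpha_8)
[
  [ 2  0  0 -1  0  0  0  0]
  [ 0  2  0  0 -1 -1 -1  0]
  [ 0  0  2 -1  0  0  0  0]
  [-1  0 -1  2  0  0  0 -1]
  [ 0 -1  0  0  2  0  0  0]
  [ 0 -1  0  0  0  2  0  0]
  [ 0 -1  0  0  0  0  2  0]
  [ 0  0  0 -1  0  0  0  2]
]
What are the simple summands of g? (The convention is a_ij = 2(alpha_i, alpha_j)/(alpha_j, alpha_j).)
type D_4 ⊕ type D_4

The diagram associated to this matrix has two connected components: the simple roots {alpha_1, alpha_3, alpha_4, alpha_8} form a chain of 2 nodes with a fork of two nodes at one end (D_4), and {alpha_2, alpha_5, alpha_6, alpha_7} form a chain of 2 nodes with a fork of two nodes at one end (D_4). A semisimple Lie algebra decomposes uniquely as the direct sum of simple ideals, one per connected component of its Dynkin diagram, so g ≅ D_4 ⊕ D_4 (dimension 28 + 28 = 56).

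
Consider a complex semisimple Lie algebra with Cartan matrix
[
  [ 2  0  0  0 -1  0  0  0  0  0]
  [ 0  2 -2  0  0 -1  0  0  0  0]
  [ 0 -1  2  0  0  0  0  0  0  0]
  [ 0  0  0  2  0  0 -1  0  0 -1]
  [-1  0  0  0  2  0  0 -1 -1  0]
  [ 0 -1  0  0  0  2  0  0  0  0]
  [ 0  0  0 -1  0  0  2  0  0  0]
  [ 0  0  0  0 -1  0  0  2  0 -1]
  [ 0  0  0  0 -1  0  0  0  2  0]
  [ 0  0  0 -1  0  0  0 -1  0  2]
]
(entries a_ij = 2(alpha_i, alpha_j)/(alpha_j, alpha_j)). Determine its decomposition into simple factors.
The diagram associated to this matrix has two connected components: the simple roots {alpha_2, alpha_3, alpha_6} form a chain of 3 nodes with a double edge at one end; the terminal node there is the unique short simple root (B_3), and {alpha_1, alpha_4, alpha_5, alpha_7, alpha_8, alpha_9, alpha_10} form a chain of 5 nodes with a fork of two nodes at one end (D_7). A semisimple Lie algebra decomposes uniquely as the direct sum of simple ideals, one per connected component of its Dynkin diagram, so g ≅ B_3 ⊕ D_7 (dimension 21 + 91 = 112).

B_3 ⊕ D_7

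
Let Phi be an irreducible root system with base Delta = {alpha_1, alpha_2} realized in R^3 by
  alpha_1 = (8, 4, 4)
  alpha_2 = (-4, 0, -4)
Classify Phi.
Compute the Cartan integers a_ij = 2(alpha_i, alpha_j)/(alpha_j, alpha_j); the resulting 2x2 Cartan matrix is
[[2, -3], [-1, 2]].
The roots have two lengths (squared-length ratio 3:1); the short ones are alpha_{2}. The associated Dynkin diagram is two nodes joined by a triple edge (G_2), so the type is G_2.

G2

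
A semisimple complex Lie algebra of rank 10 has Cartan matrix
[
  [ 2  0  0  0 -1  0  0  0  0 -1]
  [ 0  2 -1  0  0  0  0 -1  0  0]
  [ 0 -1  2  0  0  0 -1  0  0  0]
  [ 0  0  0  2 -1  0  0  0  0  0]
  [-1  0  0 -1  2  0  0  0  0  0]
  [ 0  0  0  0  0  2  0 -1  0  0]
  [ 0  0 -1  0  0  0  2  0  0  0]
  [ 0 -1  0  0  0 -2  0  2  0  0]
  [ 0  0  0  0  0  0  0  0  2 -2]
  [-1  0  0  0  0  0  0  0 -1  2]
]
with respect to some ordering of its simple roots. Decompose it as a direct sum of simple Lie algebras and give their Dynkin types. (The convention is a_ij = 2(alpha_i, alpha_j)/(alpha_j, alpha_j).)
The diagram associated to this matrix has two connected components: the simple roots {alpha_2, alpha_3, alpha_6, alpha_7, alpha_8} form a chain of 5 nodes with a double edge at one end; the terminal node there is the unique short simple root (B_5), and {alpha_1, alpha_4, alpha_5, alpha_9, alpha_10} form a chain of 5 nodes with a double edge at one end; the terminal node there is the unique long simple root (C_5). A semisimple Lie algebra decomposes uniquely as the direct sum of simple ideals, one per connected component of its Dynkin diagram, so g ≅ B_5 ⊕ C_5 (dimension 55 + 55 = 110).

B_5 (so(11)) + C_5 (sp(10))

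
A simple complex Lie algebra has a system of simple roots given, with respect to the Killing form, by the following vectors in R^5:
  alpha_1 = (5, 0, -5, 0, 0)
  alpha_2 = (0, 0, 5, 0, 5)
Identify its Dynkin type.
A_2

Compute the Cartan integers a_ij = 2(alpha_i, alpha_j)/(alpha_j, alpha_j); the resulting 2x2 Cartan matrix is
[[2, -1], [-1, 2]].
All simple roots have the same length, so the diagram is simply laced. The associated Dynkin diagram is a chain of 2 nodes with single edges (A_2), so the type is A_2 (the algebra sl(3)).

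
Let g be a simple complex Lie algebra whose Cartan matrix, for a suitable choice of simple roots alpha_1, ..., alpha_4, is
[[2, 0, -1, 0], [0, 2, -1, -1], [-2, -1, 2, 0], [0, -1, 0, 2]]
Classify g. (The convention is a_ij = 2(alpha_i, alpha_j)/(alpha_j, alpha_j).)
The matrix has rank 4 with 2's on the diagonal. Reading the off-diagonal entries as Dynkin edges (a single edge where a_ij = a_ji = -1; a double or triple edge where a_ij * a_ji = 2 or 3), the diagram is a chain of 4 nodes with a double edge at one end; the terminal node there is the unique short simple root (B_4). One simple-root ordering that puts it in standard form is (alpha_4, alpha_2, alpha_3, alpha_1). So the algebra is type B_4, i.e. so(9).

type B_4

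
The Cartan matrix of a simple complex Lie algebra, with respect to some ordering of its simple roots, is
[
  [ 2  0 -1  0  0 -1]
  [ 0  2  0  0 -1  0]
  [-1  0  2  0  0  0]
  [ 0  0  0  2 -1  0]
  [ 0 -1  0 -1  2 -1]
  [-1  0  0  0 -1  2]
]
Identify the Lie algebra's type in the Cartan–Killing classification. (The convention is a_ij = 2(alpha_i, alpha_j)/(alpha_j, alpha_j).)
The matrix has rank 6 with 2's on the diagonal. Reading the off-diagonal entries as Dynkin edges (a single edge where a_ij = a_ji = -1; a double or triple edge where a_ij * a_ji = 2 or 3), the diagram is a chain of 4 nodes with a fork of two nodes at one end (D_6). One simple-root ordering that puts it in standard form is (alpha_3, alpha_1, alpha_6, alpha_5, alpha_2, alpha_4). So the algebra is type D_6, i.e. so(12).

D_6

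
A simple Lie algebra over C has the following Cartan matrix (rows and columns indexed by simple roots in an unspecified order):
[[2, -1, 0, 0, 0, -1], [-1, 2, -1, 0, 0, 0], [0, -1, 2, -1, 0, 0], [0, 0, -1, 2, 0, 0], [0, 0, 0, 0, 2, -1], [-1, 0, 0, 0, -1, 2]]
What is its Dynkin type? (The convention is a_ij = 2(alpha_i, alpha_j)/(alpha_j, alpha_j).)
type A_6

The matrix has rank 6 with 2's on the diagonal. Reading the off-diagonal entries as Dynkin edges (a single edge where a_ij = a_ji = -1; a double or triple edge where a_ij * a_ji = 2 or 3), the diagram is a chain of 6 nodes with single edges (A_6). One simple-root ordering that puts it in standard form is (alpha_4, alpha_3, alpha_2, alpha_1, alpha_6, alpha_5). So the algebra is type A_6, i.e. sl(7).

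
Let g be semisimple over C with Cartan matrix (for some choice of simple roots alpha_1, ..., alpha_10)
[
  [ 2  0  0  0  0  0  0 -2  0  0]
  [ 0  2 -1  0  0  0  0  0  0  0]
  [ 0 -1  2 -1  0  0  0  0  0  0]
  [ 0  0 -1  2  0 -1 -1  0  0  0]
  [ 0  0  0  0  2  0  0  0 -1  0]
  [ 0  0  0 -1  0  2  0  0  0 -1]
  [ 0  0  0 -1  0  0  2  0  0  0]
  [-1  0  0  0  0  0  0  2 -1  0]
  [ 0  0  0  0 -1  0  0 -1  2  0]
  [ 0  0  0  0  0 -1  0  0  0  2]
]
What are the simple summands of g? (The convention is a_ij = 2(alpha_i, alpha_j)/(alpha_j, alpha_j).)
The diagram associated to this matrix has two connected components: the simple roots {alpha_1, alpha_5, alpha_8, alpha_9} form a chain of 4 nodes with a double edge at one end; the terminal node there is the unique long simple root (C_4), and {alpha_2, alpha_3, alpha_4, alpha_6, alpha_7, alpha_10} form a chain of 5 nodes with one extra node attached to the third node from one end (E_6). A semisimple Lie algebra decomposes uniquely as the direct sum of simple ideals, one per connected component of its Dynkin diagram, so g ≅ C_4 ⊕ E_6 (dimension 36 + 78 = 114).

C_4 (sp(8)) + E_6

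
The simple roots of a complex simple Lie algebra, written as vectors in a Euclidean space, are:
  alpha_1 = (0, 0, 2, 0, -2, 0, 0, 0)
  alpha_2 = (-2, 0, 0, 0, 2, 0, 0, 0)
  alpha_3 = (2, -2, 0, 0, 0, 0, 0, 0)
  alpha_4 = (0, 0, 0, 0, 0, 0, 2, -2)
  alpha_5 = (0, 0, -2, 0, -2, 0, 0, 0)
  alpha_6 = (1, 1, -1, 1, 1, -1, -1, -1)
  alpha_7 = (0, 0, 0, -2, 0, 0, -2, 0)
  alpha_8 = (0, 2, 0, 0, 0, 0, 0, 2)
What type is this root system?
Compute the Cartan integers a_ij = 2(alpha_i, alpha_j)/(alpha_j, alpha_j); the resulting 8x8 Cartan matrix is
[[2, -1, 0, 0, 0, -1, 0, 0], [-1, 2, -1, 0, -1, 0, 0, 0], [0, -1, 2, 0, 0, 0, 0, -1], [0, 0, 0, 2, 0, 0, -1, -1], [0, -1, 0, 0, 2, 0, 0, 0], [-1, 0, 0, 0, 0, 2, 0, 0], [0, 0, 0, -1, 0, 0, 2, 0], [0, 0, -1, -1, 0, 0, 0, 2]].
All simple roots have the same length, so the diagram is simply laced. The associated Dynkin diagram is a chain of 7 nodes with one extra node attached to the third node from one end (E_8), so the type is E_8.

E8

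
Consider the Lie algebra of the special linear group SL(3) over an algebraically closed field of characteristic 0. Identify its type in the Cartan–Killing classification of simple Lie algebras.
A2

This is sl(3), which has dimension 3^2 - 1 = 8 and rank 3 - 1 = 2 (a Cartan subalgebra is the diagonal traceless matrices). In the classification of classical Lie algebras, the special linear algebra sl(n+1) has type A_n; here n = 2, so the Dynkin diagram is a chain of 2 nodes with single edges (A_2). Hence the type is A_2.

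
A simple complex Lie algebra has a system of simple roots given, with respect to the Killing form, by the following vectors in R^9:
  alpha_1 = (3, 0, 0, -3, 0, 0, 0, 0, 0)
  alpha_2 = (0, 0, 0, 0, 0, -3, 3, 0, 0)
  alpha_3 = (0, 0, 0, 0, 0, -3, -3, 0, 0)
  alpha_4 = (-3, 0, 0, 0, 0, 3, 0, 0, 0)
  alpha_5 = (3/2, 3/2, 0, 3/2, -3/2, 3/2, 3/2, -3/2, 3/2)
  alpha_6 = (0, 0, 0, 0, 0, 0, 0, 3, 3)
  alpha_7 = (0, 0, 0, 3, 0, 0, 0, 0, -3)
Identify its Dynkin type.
type E_7

Compute the Cartan integers a_ij = 2(alpha_i, alpha_j)/(alpha_j, alpha_j); the resulting 7x7 Cartan matrix is
[[2, 0, 0, -1, 0, 0, -1], [0, 2, 0, -1, 0, 0, 0], [0, 0, 2, -1, -1, 0, 0], [-1, -1, -1, 2, 0, 0, 0], [0, 0, -1, 0, 2, 0, 0], [0, 0, 0, 0, 0, 2, -1], [-1, 0, 0, 0, 0, -1, 2]].
All simple roots have the same length, so the diagram is simply laced. The associated Dynkin diagram is a chain of 6 nodes with one extra node attached to the third node from one end (E_7), so the type is E_7.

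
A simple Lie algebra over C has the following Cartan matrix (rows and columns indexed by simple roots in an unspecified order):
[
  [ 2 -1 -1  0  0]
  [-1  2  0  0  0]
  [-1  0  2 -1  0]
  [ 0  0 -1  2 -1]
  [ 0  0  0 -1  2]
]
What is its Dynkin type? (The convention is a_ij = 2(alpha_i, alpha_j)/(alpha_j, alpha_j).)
The matrix has rank 5 with 2's on the diagonal. Reading the off-diagonal entries as Dynkin edges (a single edge where a_ij = a_ji = -1; a double or triple edge where a_ij * a_ji = 2 or 3), the diagram is a chain of 5 nodes with single edges (A_5). One simple-root ordering that puts it in standard form is (alpha_5, alpha_4, alpha_3, alpha_1, alpha_2). So the algebra is type A_5, i.e. sl(6).

type A_5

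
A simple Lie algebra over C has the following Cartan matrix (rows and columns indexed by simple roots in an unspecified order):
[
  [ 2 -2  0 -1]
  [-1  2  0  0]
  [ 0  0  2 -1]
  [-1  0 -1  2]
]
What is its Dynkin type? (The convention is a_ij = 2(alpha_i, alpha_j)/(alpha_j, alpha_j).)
The matrix has rank 4 with 2's on the diagonal. Reading the off-diagonal entries as Dynkin edges (a single edge where a_ij = a_ji = -1; a double or triple edge where a_ij * a_ji = 2 or 3), the diagram is a chain of 4 nodes with a double edge at one end; the terminal node there is the unique short simple root (B_4). One simple-root ordering that puts it in standard form is (alpha_3, alpha_4, alpha_1, alpha_2). So the algebra is type B_4, i.e. so(9).

B_4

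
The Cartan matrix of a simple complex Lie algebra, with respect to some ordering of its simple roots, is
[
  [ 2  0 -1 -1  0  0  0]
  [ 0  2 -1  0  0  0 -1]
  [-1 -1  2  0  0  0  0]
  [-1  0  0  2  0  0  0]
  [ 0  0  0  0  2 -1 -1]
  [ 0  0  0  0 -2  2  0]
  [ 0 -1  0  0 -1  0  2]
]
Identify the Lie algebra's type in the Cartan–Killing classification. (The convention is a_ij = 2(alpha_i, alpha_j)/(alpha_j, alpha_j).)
The matrix has rank 7 with 2's on the diagonal. Reading the off-diagonal entries as Dynkin edges (a single edge where a_ij = a_ji = -1; a double or triple edge where a_ij * a_ji = 2 or 3), the diagram is a chain of 7 nodes with a double edge at one end; the terminal node there is the unique long simple root (C_7). One simple-root ordering that puts it in standard form is (alpha_4, alpha_1, alpha_3, alpha_2, alpha_7, alpha_5, alpha_6). So the algebra is type C_7, i.e. sp(14).

C_7 (sp(14))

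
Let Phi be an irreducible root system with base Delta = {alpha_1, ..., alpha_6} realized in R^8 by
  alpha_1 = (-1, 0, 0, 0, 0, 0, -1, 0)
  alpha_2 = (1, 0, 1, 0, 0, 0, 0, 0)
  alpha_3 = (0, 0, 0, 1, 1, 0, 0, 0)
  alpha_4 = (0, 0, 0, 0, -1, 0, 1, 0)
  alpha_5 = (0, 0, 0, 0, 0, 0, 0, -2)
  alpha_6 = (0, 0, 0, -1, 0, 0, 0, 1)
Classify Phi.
C_6

Compute the Cartan integers a_ij = 2(alpha_i, alpha_j)/(alpha_j, alpha_j); the resulting 6x6 Cartan matrix is
[[2, -1, 0, -1, 0, 0], [-1, 2, 0, 0, 0, 0], [0, 0, 2, -1, 0, -1], [-1, 0, -1, 2, 0, 0], [0, 0, 0, 0, 2, -2], [0, 0, -1, 0, -1, 2]].
The roots have two lengths (squared-length ratio 2:1); the short ones are alpha_{1,2,3,4,6}. The associated Dynkin diagram is a chain of 6 nodes with a double edge at one end; the terminal node there is the unique long simple root (C_6), so the type is C_6 (the algebra sp(12)).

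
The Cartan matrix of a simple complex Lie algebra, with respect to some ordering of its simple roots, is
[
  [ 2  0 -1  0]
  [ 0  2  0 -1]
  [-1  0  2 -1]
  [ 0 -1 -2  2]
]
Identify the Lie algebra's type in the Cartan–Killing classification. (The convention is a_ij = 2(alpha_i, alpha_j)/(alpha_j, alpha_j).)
The matrix has rank 4 with 2's on the diagonal. Reading the off-diagonal entries as Dynkin edges (a single edge where a_ij = a_ji = -1; a double or triple edge where a_ij * a_ji = 2 or 3), the diagram is a chain of 4 nodes with a double edge between the middle two (F_4). One simple-root ordering that puts it in standard form is (alpha_2, alpha_4, alpha_3, alpha_1). So the algebra is type F_4.

F4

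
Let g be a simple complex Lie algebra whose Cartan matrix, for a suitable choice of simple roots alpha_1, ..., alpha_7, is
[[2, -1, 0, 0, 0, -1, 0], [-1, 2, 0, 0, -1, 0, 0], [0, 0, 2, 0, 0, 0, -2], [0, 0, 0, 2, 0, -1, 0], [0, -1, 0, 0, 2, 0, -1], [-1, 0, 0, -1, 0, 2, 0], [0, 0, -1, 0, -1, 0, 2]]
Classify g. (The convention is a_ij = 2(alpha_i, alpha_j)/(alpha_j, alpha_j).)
C7

The matrix has rank 7 with 2's on the diagonal. Reading the off-diagonal entries as Dynkin edges (a single edge where a_ij = a_ji = -1; a double or triple edge where a_ij * a_ji = 2 or 3), the diagram is a chain of 7 nodes with a double edge at one end; the terminal node there is the unique long simple root (C_7). One simple-root ordering that puts it in standard form is (alpha_4, alpha_6, alpha_1, alpha_2, alpha_5, alpha_7, alpha_3). So the algebra is type C_7, i.e. sp(14).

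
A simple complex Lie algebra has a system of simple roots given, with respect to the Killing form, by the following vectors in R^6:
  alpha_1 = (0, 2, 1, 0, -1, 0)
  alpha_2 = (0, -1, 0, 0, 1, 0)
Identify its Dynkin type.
Compute the Cartan integers a_ij = 2(alpha_i, alpha_j)/(alpha_j, alpha_j); the resulting 2x2 Cartan matrix is
[[2, -3], [-1, 2]].
The roots have two lengths (squared-length ratio 3:1); the short ones are alpha_{2}. The associated Dynkin diagram is two nodes joined by a triple edge (G_2), so the type is G_2.

type G_2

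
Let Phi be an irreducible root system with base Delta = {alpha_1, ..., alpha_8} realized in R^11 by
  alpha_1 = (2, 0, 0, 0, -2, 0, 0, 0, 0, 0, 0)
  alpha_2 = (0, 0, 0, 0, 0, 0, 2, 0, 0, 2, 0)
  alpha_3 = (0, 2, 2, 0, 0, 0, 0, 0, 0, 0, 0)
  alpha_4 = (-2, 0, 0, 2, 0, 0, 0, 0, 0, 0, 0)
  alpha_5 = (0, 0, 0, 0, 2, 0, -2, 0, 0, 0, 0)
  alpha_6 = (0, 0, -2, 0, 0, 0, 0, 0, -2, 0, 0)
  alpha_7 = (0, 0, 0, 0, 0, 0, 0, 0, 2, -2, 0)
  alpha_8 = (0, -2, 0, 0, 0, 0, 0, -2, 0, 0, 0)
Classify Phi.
A_8 (sl(9))

Compute the Cartan integers a_ij = 2(alpha_i, alpha_j)/(alpha_j, alpha_j); the resulting 8x8 Cartan matrix is
[[2, 0, 0, -1, -1, 0, 0, 0], [0, 2, 0, 0, -1, 0, -1, 0], [0, 0, 2, 0, 0, -1, 0, -1], [-1, 0, 0, 2, 0, 0, 0, 0], [-1, -1, 0, 0, 2, 0, 0, 0], [0, 0, -1, 0, 0, 2, -1, 0], [0, -1, 0, 0, 0, -1, 2, 0], [0, 0, -1, 0, 0, 0, 0, 2]].
All simple roots have the same length, so the diagram is simply laced. The associated Dynkin diagram is a chain of 8 nodes with single edges (A_8), so the type is A_8 (the algebra sl(9)).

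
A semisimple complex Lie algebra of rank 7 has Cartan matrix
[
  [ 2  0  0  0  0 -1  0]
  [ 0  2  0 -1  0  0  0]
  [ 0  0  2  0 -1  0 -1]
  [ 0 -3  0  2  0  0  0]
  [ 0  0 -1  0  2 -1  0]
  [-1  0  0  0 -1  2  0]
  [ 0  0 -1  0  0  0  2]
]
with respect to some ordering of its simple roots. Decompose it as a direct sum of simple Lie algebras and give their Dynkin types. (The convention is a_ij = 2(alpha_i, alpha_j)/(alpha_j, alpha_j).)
The diagram associated to this matrix has two connected components: the simple roots {alpha_1, alpha_3, alpha_5, alpha_6, alpha_7} form a chain of 5 nodes with single edges (A_5), and {alpha_2, alpha_4} form two nodes joined by a triple edge (G_2). A semisimple Lie algebra decomposes uniquely as the direct sum of simple ideals, one per connected component of its Dynkin diagram, so g ≅ A_5 ⊕ G_2 (dimension 35 + 14 = 49).

type A_5 + type G_2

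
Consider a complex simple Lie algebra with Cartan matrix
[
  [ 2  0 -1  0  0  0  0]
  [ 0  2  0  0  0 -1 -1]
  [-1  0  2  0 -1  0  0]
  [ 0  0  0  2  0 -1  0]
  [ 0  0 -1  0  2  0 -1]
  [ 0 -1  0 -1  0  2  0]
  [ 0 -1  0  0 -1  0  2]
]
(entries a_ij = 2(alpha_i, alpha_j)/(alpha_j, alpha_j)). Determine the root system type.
The matrix has rank 7 with 2's on the diagonal. Reading the off-diagonal entries as Dynkin edges (a single edge where a_ij = a_ji = -1; a double or triple edge where a_ij * a_ji = 2 or 3), the diagram is a chain of 7 nodes with single edges (A_7). One simple-root ordering that puts it in standard form is (alpha_4, alpha_6, alpha_2, alpha_7, alpha_5, alpha_3, alpha_1). So the algebra is type A_7, i.e. sl(8).

type A_7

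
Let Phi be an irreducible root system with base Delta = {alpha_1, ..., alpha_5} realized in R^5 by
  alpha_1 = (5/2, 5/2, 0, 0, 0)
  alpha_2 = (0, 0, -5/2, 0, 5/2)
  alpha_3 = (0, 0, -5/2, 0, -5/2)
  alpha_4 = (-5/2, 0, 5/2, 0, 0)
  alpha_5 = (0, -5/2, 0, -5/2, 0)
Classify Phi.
Compute the Cartan integers a_ij = 2(alpha_i, alpha_j)/(alpha_j, alpha_j); the resulting 5x5 Cartan matrix is
[[2, 0, 0, -1, -1], [0, 2, 0, -1, 0], [0, 0, 2, -1, 0], [-1, -1, -1, 2, 0], [-1, 0, 0, 0, 2]].
All simple roots have the same length, so the diagram is simply laced. The associated Dynkin diagram is a chain of 3 nodes with a fork of two nodes at one end (D_5), so the type is D_5 (the algebra so(10)).

D5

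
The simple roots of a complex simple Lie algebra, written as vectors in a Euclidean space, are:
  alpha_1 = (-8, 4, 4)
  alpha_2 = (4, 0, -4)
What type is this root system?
G2

Compute the Cartan integers a_ij = 2(alpha_i, alpha_j)/(alpha_j, alpha_j); the resulting 2x2 Cartan matrix is
[[2, -3], [-1, 2]].
The roots have two lengths (squared-length ratio 3:1); the short ones are alpha_{2}. The associated Dynkin diagram is two nodes joined by a triple edge (G_2), so the type is G_2.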